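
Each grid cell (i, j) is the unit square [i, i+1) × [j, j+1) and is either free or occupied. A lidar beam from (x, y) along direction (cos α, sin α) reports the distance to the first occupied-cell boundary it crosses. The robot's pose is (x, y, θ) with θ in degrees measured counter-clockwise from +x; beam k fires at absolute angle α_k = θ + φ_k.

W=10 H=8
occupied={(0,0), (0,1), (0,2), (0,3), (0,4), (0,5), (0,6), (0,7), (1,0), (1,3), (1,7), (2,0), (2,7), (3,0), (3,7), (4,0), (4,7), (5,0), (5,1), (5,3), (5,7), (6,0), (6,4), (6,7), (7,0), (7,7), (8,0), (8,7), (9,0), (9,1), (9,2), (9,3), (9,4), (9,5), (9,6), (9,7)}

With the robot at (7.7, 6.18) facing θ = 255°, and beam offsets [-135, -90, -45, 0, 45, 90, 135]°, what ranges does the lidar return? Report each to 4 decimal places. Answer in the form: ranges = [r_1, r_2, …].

ranges = [0.9469, 3.1682, 7.7365, 5.3627, 2.6000, 1.3459, 1.5011]

beam 1: φ=-135°, α=120°
  dir = (cos 120°, sin 120°) = (-0.5000, 0.8660); from cell (7,6)
  next x-line at t=1.4000, next y-line at t=0.9469; Δt_x=2.0000, Δt_y=1.1547
    y: enter (7,7) at t=0.9469 ← occupied
  → r_1 = 0.9469
beam 2: φ=-90°, α=165°
  dir = (cos 165°, sin 165°) = (-0.9659, 0.2588); from cell (7,6)
  next x-line at t=0.7247, next y-line at t=3.1682; Δt_x=1.0353, Δt_y=3.8637
    x: enter (6,6) at t=0.7247
    x: enter (5,6) at t=1.7600
    x: enter (4,6) at t=2.7952
    y: enter (4,7) at t=3.1682 ← occupied
  → r_2 = 3.1682
beam 3: φ=-45°, α=210°
  dir = (cos 210°, sin 210°) = (-0.8660, -0.5000); from cell (7,6)
  next x-line at t=0.8083, next y-line at t=0.3600; Δt_x=1.1547, Δt_y=2.0000
    y: enter (7,5) at t=0.3600
    x: enter (6,5) at t=0.8083
    x: enter (5,5) at t=1.9630
    y: enter (5,4) at t=2.3600
    x: enter (4,4) at t=3.1177
    x: enter (3,4) at t=4.2724
    y: enter (3,3) at t=4.3600
    x: enter (2,3) at t=5.4271
    y: enter (2,2) at t=6.3600
    x: enter (1,2) at t=6.5818
    x: enter (0,2) at t=7.7365 ← occupied
  → r_3 = 7.7365
beam 4: φ=0°, α=255°
  dir = (cos 255°, sin 255°) = (-0.2588, -0.9659); from cell (7,6)
  next x-line at t=2.7046, next y-line at t=0.1863; Δt_x=3.8637, Δt_y=1.0353
    y: enter (7,5) at t=0.1863
    y: enter (7,4) at t=1.2216
    y: enter (7,3) at t=2.2569
    x: enter (6,3) at t=2.7046
    y: enter (6,2) at t=3.2922
    y: enter (6,1) at t=4.3275
    y: enter (6,0) at t=5.3627 ← occupied
  → r_4 = 5.3627
beam 5: φ=45°, α=300°
  dir = (cos 300°, sin 300°) = (0.5000, -0.8660); from cell (7,6)
  next x-line at t=0.6000, next y-line at t=0.2078; Δt_x=2.0000, Δt_y=1.1547
    y: enter (7,5) at t=0.2078
    x: enter (8,5) at t=0.6000
    y: enter (8,4) at t=1.3625
    y: enter (8,3) at t=2.5172
    x: enter (9,3) at t=2.6000 ← occupied
  → r_5 = 2.6000
beam 6: φ=90°, α=345°
  dir = (cos 345°, sin 345°) = (0.9659, -0.2588); from cell (7,6)
  next x-line at t=0.3106, next y-line at t=0.6955; Δt_x=1.0353, Δt_y=3.8637
    x: enter (8,6) at t=0.3106
    y: enter (8,5) at t=0.6955
    x: enter (9,5) at t=1.3459 ← occupied
  → r_6 = 1.3459
beam 7: φ=135°, α=30°
  dir = (cos 30°, sin 30°) = (0.8660, 0.5000); from cell (7,6)
  next x-line at t=0.3464, next y-line at t=1.6400; Δt_x=1.1547, Δt_y=2.0000
    x: enter (8,6) at t=0.3464
    x: enter (9,6) at t=1.5011 ← occupied
  → r_7 = 1.5011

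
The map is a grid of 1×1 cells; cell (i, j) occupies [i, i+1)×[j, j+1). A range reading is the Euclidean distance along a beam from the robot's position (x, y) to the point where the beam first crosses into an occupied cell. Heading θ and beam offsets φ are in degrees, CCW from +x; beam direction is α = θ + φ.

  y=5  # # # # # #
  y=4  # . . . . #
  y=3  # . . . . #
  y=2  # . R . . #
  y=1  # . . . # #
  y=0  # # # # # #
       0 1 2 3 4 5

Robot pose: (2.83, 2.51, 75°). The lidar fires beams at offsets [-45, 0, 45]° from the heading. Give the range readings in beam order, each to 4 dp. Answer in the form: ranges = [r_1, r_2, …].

ranges = [2.5057, 2.5778, 2.8752]

beam 1: φ=-45°, α=30°
  dir = (cos 30°, sin 30°) = (0.8660, 0.5000); from cell (2,2)
  next x-line at t=0.1963, next y-line at t=0.9800; Δt_x=1.1547, Δt_y=2.0000
    x: enter (3,2) at t=0.1963
    y: enter (3,3) at t=0.9800
    x: enter (4,3) at t=1.3510
    x: enter (5,3) at t=2.5057 ← occupied
  → r_1 = 2.5057
beam 2: φ=0°, α=75°
  dir = (cos 75°, sin 75°) = (0.2588, 0.9659); from cell (2,2)
  next x-line at t=0.6568, next y-line at t=0.5073; Δt_x=3.8637, Δt_y=1.0353
    y: enter (2,3) at t=0.5073
    x: enter (3,3) at t=0.6568
    y: enter (3,4) at t=1.5426
    y: enter (3,5) at t=2.5778 ← occupied
  → r_2 = 2.5778
beam 3: φ=45°, α=120°
  dir = (cos 120°, sin 120°) = (-0.5000, 0.8660); from cell (2,2)
  next x-line at t=1.6600, next y-line at t=0.5658; Δt_x=2.0000, Δt_y=1.1547
    y: enter (2,3) at t=0.5658
    x: enter (1,3) at t=1.6600
    y: enter (1,4) at t=1.7205
    y: enter (1,5) at t=2.8752 ← occupied
  → r_3 = 2.8752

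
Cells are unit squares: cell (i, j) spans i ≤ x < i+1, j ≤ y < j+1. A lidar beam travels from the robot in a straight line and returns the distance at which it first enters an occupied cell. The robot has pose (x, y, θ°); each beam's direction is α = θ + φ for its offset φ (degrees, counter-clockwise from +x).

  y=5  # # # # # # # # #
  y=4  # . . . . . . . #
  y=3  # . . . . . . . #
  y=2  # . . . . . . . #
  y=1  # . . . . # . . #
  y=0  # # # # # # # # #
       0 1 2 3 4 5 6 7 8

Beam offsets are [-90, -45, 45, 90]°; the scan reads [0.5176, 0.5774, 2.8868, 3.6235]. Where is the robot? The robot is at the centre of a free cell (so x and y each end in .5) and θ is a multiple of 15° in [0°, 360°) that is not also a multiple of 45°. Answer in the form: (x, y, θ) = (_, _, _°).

Candidates: 27 free-cell centres × 16 headings = 432 poses. Raycast each; keep the one whose scan matches to 4 dp.
  (7.5, 4.5, 15°): beam 1 = 1.9319 ≠ 0.5176 ✗
  (6.5, 2.5, 165°): beam 1 = 2.5882 ≠ 0.5176 ✗
  (5.5, 4.5, 105°): beam 1 = 1.9319 ≠ 0.5176 ✗
  …
  (3.5, 4.5, 165°): r_1=0.5176, r_2=0.5774, r_3=2.8868, r_4=3.6235 — all match ✓
Only this pose fits every beam.

(x, y, θ) = (3.5, 4.5, 165°)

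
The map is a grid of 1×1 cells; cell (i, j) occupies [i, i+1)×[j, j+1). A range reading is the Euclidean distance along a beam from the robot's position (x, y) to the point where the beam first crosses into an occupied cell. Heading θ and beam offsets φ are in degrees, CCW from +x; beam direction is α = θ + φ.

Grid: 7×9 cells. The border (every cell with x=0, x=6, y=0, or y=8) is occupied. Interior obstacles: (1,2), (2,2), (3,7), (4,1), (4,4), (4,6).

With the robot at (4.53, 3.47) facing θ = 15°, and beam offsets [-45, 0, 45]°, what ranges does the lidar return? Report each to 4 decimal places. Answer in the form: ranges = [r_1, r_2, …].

beam 1: φ=-45°, α=330°
  cosα=0.8660 sinα=-0.5000 | (4,3) | tMaxX 0.5427 tMaxY 0.9400 | tΔX 1.1547 tΔY 2.0000
    t=0.5427 [x] (5,3)
    t=0.9400 [y] (5,2)
    t=1.6974 [x] (6,2) — stop
  → r_1 = 1.6974
beam 2: φ=0°, α=15°
  cosα=0.9659 sinα=0.2588 | (4,3) | tMaxX 0.4866 tMaxY 2.0478 | tΔX 1.0353 tΔY 3.8637
    t=0.4866 [x] (5,3)
    t=1.5219 [x] (6,3) — stop
  → r_2 = 1.5219
beam 3: φ=45°, α=60°
  cosα=0.5000 sinα=0.8660 | (4,3) | tMaxX 0.9400 tMaxY 0.6120 | tΔX 2.0000 tΔY 1.1547
    t=0.6120 [y] (4,4) — stop
  → r_3 = 0.6120

ranges = [1.6974, 1.5219, 0.6120]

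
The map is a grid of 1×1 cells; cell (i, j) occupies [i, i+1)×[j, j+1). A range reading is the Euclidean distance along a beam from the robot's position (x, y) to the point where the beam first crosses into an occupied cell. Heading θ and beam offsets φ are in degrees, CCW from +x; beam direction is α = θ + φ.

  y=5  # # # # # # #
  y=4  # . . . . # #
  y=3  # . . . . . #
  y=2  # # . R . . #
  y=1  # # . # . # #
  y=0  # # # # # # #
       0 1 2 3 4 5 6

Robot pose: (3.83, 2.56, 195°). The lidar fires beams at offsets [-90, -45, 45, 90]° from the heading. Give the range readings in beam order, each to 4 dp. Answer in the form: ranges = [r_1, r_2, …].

beam 1: φ=-90°, α=105°
  d=(-0.2588,0.9659)  start (3,2)  tX=3.2069 tY=0.4555  stride 1/|dx|=3.8637 1/|dy|=1.0353
    cross y-line → (3,3), t=0.4555
    cross y-line → (3,4), t=1.4908
    cross y-line → (3,5), t=2.5261 (wall)
  → r_1 = 2.5261
beam 2: φ=-45°, α=150°
  d=(-0.8660,0.5000)  start (3,2)  tX=0.9584 tY=0.8800  stride 1/|dx|=1.1547 1/|dy|=2.0000
    cross y-line → (3,3), t=0.8800
    cross x-line → (2,3), t=0.9584
    cross x-line → (1,3), t=2.1131
    cross y-line → (1,4), t=2.8800
    cross x-line → (0,4), t=3.2678 (wall)
  → r_2 = 3.2678
beam 3: φ=45°, α=240°
  d=(-0.5000,-0.8660)  start (3,2)  tX=1.6600 tY=0.6466  stride 1/|dx|=2.0000 1/|dy|=1.1547
    cross y-line → (3,1), t=0.6466 (wall)
  → r_3 = 0.6466
beam 4: φ=90°, α=285°
  d=(0.2588,-0.9659)  start (3,2)  tX=0.6568 tY=0.5798  stride 1/|dx|=3.8637 1/|dy|=1.0353
    cross y-line → (3,1), t=0.5798 (wall)
  → r_4 = 0.5798

ranges = [2.5261, 3.2678, 0.6466, 0.5798]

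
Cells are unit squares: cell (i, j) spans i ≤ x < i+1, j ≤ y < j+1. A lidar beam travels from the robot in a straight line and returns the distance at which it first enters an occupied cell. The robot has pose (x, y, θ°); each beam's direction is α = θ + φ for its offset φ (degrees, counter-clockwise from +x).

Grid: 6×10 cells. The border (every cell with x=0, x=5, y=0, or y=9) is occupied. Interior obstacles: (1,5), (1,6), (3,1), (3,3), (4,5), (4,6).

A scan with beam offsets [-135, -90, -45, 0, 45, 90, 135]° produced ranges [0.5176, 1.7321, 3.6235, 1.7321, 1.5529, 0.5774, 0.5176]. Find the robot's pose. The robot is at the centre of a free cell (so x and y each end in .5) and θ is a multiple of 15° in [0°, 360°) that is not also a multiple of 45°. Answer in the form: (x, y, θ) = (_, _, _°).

(x, y, θ) = (2.5, 1.5, 150°)

Candidates: 26 free-cell centres × 16 headings = 416 poses. Raycast each; keep the one whose scan matches to 4 dp.
  (3.5, 5.5, 285°): beam 1 = 1.7321 ≠ 0.5176 ✗
  (2.5, 3.5, 165°): beam 1 = 0.5774 ≠ 0.5176 ✗
  (3.5, 8.5, 105°): beam 1 = 1.7321 ≠ 0.5176 ✗
  (1.5, 2.5, 120°): beam 1 = 1.9319 ≠ 0.5176 ✗
  (3.5, 5.5, 105°): beam 1 = 0.5774 ≠ 0.5176 ✗
  …
  (2.5, 1.5, 150°): r_1=0.5176, r_2=1.7321, r_3=3.6235, r_4=1.7321, r_5=1.5529, r_6=0.5774, r_7=0.5176 — all match ✓
Only this pose fits every beam.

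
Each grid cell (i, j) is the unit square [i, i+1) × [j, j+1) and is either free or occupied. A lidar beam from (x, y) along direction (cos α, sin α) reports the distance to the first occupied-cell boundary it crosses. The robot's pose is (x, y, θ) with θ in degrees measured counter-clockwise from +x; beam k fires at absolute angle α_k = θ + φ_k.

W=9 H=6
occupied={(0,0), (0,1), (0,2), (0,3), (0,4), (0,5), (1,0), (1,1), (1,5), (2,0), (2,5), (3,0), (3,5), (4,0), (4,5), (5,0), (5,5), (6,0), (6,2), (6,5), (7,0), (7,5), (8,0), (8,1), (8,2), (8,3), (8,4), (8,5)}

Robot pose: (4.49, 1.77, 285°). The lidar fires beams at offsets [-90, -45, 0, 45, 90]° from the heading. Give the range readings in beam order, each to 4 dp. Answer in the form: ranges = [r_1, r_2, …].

ranges = [2.5778, 0.8891, 0.7972, 1.5400, 1.5633]

beam 1: φ=-90°, α=195°
  d=(-0.9659,-0.2588)  start (4,1)  tX=0.5073 tY=2.9751  stride 1/|dx|=1.0353 1/|dy|=3.8637
    cross x-line → (3,1), t=0.5073
    cross x-line → (2,1), t=1.5426
    cross x-line → (1,1), t=2.5778 (wall)
  → r_1 = 2.5778
beam 2: φ=-45°, α=240°
  d=(-0.5000,-0.8660)  start (4,1)  tX=0.9800 tY=0.8891  stride 1/|dx|=2.0000 1/|dy|=1.1547
    cross y-line → (4,0), t=0.8891 (wall)
  → r_2 = 0.8891
beam 3: φ=0°, α=285°
  d=(0.2588,-0.9659)  start (4,1)  tX=1.9705 tY=0.7972  stride 1/|dx|=3.8637 1/|dy|=1.0353
    cross y-line → (4,0), t=0.7972 (wall)
  → r_3 = 0.7972
beam 4: φ=45°, α=330°
  d=(0.8660,-0.5000)  start (4,1)  tX=0.5889 tY=1.5400  stride 1/|dx|=1.1547 1/|dy|=2.0000
    cross x-line → (5,1), t=0.5889
    cross y-line → (5,0), t=1.5400 (wall)
  → r_4 = 1.5400
beam 5: φ=90°, α=15°
  d=(0.9659,0.2588)  start (4,1)  tX=0.5280 tY=0.8887  stride 1/|dx|=1.0353 1/|dy|=3.8637
    cross x-line → (5,1), t=0.5280
    cross y-line → (5,2), t=0.8887
    cross x-line → (6,2), t=1.5633 (wall)
  → r_5 = 1.5633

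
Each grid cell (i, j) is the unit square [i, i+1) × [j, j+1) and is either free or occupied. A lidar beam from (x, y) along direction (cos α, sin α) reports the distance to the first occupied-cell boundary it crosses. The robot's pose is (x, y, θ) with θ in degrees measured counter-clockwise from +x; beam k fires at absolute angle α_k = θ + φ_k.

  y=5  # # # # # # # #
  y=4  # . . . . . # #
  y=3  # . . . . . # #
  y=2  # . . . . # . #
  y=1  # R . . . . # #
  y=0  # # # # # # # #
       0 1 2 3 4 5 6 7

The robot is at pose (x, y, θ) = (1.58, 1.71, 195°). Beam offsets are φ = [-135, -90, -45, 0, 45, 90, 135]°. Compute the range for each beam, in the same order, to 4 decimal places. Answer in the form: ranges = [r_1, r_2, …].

beam 1: φ=-135°, α=60°
  direction (0.5000, 0.8660); cell (1,1); t to first gridline: x 0.8400, y 0.3349 (then +2.0000 / +1.1547)
    (1,2) via y @ 0.3349
    (2,2) via x @ 0.8400
    (2,3) via y @ 1.4896
    (2,4) via y @ 2.6443
    (3,4) via x @ 2.8400
    (3,5) via y @ 3.7990  # hit
  → r_1 = 3.7990
beam 2: φ=-90°, α=105°
  direction (-0.2588, 0.9659); cell (1,1); t to first gridline: x 2.2409, y 0.3002 (then +3.8637 / +1.0353)
    (1,2) via y @ 0.3002
    (1,3) via y @ 1.3355
    (0,3) via x @ 2.2409  # hit
  → r_2 = 2.2409
beam 3: φ=-45°, α=150°
  direction (-0.8660, 0.5000); cell (1,1); t to first gridline: x 0.6697, y 0.5800 (then +1.1547 / +2.0000)
    (1,2) via y @ 0.5800
    (0,2) via x @ 0.6697  # hit
  → r_3 = 0.6697
beam 4: φ=0°, α=195°
  direction (-0.9659, -0.2588); cell (1,1); t to first gridline: x 0.6005, y 2.7432 (then +1.0353 / +3.8637)
    (0,1) via x @ 0.6005  # hit
  → r_4 = 0.6005
beam 5: φ=45°, α=240°
  direction (-0.5000, -0.8660); cell (1,1); t to first gridline: x 1.1600, y 0.8198 (then +2.0000 / +1.1547)
    (1,0) via y @ 0.8198  # hit
  → r_5 = 0.8198
beam 6: φ=90°, α=285°
  direction (0.2588, -0.9659); cell (1,1); t to first gridline: x 1.6228, y 0.7350 (then +3.8637 / +1.0353)
    (1,0) via y @ 0.7350  # hit
  → r_6 = 0.7350
beam 7: φ=135°, α=330°
  direction (0.8660, -0.5000); cell (1,1); t to first gridline: x 0.4850, y 1.4200 (then +1.1547 / +2.0000)
    (2,1) via x @ 0.4850
    (2,0) via y @ 1.4200  # hit
  → r_7 = 1.4200

ranges = [3.7990, 2.2409, 0.6697, 0.6005, 0.8198, 0.7350, 1.4200]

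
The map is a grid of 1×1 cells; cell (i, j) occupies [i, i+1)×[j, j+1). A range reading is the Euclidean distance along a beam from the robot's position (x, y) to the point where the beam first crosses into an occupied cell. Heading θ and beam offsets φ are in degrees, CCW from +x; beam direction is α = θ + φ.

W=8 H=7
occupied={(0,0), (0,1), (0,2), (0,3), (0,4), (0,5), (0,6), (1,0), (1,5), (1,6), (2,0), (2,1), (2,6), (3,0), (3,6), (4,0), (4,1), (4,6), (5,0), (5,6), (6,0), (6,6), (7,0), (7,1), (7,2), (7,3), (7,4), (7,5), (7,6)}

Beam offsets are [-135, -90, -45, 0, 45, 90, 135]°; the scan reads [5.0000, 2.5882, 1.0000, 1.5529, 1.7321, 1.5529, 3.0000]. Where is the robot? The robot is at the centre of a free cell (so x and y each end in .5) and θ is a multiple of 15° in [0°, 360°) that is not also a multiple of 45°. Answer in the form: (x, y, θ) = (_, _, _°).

(x, y, θ) = (5.5, 2.5, 285°)

Enumerate (i+0.5, j+0.5, θ) over the 27 free cells and 16 admissible headings. For each, cast all 7 beams and compare to the given ranges.
  (2.5, 4.5, 165°): beam 1 = 3.0000 ≠ 5.0000 ✗
  (5.5, 3.5, 240°): beam 1 = 2.5882 ≠ 5.0000 ✗
  (1.5, 1.5, 30°): beam 1 = 0.5176 ≠ 5.0000 ✗
  …
  (5.5, 2.5, 285°): r_1=5.0000, r_2=2.5882, r_3=1.0000, r_4=1.5529, r_5=1.7321, r_6=1.5529, r_7=3.0000 — all match ✓
Unique over the lattice → pose = (5.5, 2.5, 285°).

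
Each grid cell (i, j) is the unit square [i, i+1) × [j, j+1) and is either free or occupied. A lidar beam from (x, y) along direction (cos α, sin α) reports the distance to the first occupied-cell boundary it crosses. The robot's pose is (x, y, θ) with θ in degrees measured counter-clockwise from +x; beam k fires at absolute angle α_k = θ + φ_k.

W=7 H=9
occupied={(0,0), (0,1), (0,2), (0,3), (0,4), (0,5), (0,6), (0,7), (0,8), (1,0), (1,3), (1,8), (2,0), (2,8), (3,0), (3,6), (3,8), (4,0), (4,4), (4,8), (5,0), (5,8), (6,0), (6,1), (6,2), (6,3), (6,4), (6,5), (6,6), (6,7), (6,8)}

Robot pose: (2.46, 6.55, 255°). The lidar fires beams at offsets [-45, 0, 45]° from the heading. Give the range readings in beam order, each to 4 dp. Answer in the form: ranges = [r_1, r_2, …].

ranges = [1.6859, 2.6400, 6.4086]

beam 1: φ=-45°, α=210°
  cosα=-0.8660 sinα=-0.5000 | (2,6) | tMaxX 0.5312 tMaxY 1.1000 | tΔX 1.1547 tΔY 2.0000
    t=0.5312 [x] (1,6)
    t=1.1000 [y] (1,5)
    t=1.6859 [x] (0,5) — stop
  → r_1 = 1.6859
beam 2: φ=0°, α=255°
  cosα=-0.2588 sinα=-0.9659 | (2,6) | tMaxX 1.7773 tMaxY 0.5694 | tΔX 3.8637 tΔY 1.0353
    t=0.5694 [y] (2,5)
    t=1.6047 [y] (2,4)
    t=1.7773 [x] (1,4)
    t=2.6400 [y] (1,3) — stop
  → r_2 = 2.6400
beam 3: φ=45°, α=300°
  cosα=0.5000 sinα=-0.8660 | (2,6) | tMaxX 1.0800 tMaxY 0.6351 | tΔX 2.0000 tΔY 1.1547
    t=0.6351 [y] (2,5)
    t=1.0800 [x] (3,5)
    t=1.7898 [y] (3,4)
    t=2.9445 [y] (3,3)
    t=3.0800 [x] (4,3)
    t=4.0992 [y] (4,2)
    t=5.0800 [x] (5,2)
    t=5.2539 [y] (5,1)
    t=6.4086 [y] (5,0) — stop
  → r_3 = 6.4086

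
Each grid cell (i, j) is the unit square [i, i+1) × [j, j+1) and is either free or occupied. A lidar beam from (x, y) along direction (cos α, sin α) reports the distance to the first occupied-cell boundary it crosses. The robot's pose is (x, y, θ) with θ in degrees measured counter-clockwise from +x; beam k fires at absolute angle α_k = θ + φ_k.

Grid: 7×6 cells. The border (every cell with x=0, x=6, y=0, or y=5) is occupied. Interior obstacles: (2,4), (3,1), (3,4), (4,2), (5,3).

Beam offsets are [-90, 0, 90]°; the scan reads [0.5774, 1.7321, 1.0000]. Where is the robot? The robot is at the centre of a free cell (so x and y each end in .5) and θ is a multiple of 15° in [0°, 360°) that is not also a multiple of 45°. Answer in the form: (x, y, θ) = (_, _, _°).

(x, y, θ) = (4.5, 3.5, 60°)

Candidates: 15 free-cell centres × 16 headings = 240 poses. Raycast each; keep the one whose scan matches to 4 dp.
  (4.5, 3.5, 210°): beam 1 = 1.0000 ≠ 0.5774 ✗
  (1.5, 4.5, 60°): beam 2 = 0.5774 ≠ 1.7321 ✗
  (3.5, 3.5, 165°): beam 1 = 0.5176 ≠ 0.5774 ✗
  (3.5, 2.5, 345°): beam 1 = 0.5176 ≠ 0.5774 ✗
  …
  (4.5, 3.5, 60°): r_1=0.5774, r_2=1.7321, r_3=1.0000 — all match ✓
Unique over the lattice → pose = (4.5, 3.5, 60°).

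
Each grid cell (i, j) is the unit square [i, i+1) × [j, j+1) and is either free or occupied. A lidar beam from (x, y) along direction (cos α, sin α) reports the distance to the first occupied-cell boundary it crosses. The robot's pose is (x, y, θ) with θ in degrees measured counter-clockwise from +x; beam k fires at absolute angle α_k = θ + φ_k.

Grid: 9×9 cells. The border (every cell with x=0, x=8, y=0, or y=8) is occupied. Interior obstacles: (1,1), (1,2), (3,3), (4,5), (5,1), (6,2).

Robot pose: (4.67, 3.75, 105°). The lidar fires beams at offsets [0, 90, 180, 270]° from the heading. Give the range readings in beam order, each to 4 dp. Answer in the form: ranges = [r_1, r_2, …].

beam 1: φ=0°, α=105°
  dir = (cos 105°, sin 105°) = (-0.2588, 0.9659); from cell (4,3)
  next x-line at t=2.5887, next y-line at t=0.2588; Δt_x=3.8637, Δt_y=1.0353
    y: enter (4,4) at t=0.2588
    y: enter (4,5) at t=1.2941 ← occupied
  → r_1 = 1.2941
beam 2: φ=90°, α=195°
  dir = (cos 195°, sin 195°) = (-0.9659, -0.2588); from cell (4,3)
  next x-line at t=0.6936, next y-line at t=2.8978; Δt_x=1.0353, Δt_y=3.8637
    x: enter (3,3) at t=0.6936 ← occupied
  → r_2 = 0.6936
beam 3: φ=180°, α=285°
  dir = (cos 285°, sin 285°) = (0.2588, -0.9659); from cell (4,3)
  next x-line at t=1.2750, next y-line at t=0.7765; Δt_x=3.8637, Δt_y=1.0353
    y: enter (4,2) at t=0.7765
    x: enter (5,2) at t=1.2750
    y: enter (5,1) at t=1.8117 ← occupied
  → r_3 = 1.8117
beam 4: φ=270°, α=15°
  dir = (cos 15°, sin 15°) = (0.9659, 0.2588); from cell (4,3)
  next x-line at t=0.3416, next y-line at t=0.9659; Δt_x=1.0353, Δt_y=3.8637
    x: enter (5,3) at t=0.3416
    y: enter (5,4) at t=0.9659
    x: enter (6,4) at t=1.3769
    x: enter (7,4) at t=2.4122
    x: enter (8,4) at t=3.4475 ← occupied
  → r_4 = 3.4475

ranges = [1.2941, 0.6936, 1.8117, 3.4475]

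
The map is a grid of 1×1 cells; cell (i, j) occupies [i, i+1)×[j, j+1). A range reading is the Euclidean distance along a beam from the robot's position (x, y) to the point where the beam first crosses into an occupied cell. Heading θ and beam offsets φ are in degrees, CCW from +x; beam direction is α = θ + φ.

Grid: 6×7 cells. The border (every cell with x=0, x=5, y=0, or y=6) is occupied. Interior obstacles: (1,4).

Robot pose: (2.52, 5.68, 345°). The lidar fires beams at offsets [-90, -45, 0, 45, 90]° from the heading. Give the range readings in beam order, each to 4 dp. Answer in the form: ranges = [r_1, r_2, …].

ranges = [4.8451, 4.9600, 2.5675, 0.6400, 0.3313]

beam 1: φ=-90°, α=255°
  cosα=-0.2588 sinα=-0.9659 | (2,5) | tMaxX 2.0091 tMaxY 0.7040 | tΔX 3.8637 tΔY 1.0353
    t=0.7040 [y] (2,4)
    t=1.7393 [y] (2,3)
    t=2.0091 [x] (1,3)
    t=2.7745 [y] (1,2)
    t=3.8098 [y] (1,1)
    t=4.8451 [y] (1,0) — stop
  → r_1 = 4.8451
beam 2: φ=-45°, α=300°
  cosα=0.5000 sinα=-0.8660 | (2,5) | tMaxX 0.9600 tMaxY 0.7852 | tΔX 2.0000 tΔY 1.1547
    t=0.7852 [y] (2,4)
    t=0.9600 [x] (3,4)
    t=1.9399 [y] (3,3)
    t=2.9600 [x] (4,3)
    t=3.0946 [y] (4,2)
    t=4.2493 [y] (4,1)
    t=4.9600 [x] (5,1) — stop
  → r_2 = 4.9600
beam 3: φ=0°, α=345°
  cosα=0.9659 sinα=-0.2588 | (2,5) | tMaxX 0.4969 tMaxY 2.6273 | tΔX 1.0353 tΔY 3.8637
    t=0.4969 [x] (3,5)
    t=1.5322 [x] (4,5)
    t=2.5675 [x] (5,5) — stop
  → r_3 = 2.5675
beam 4: φ=45°, α=30°
  cosα=0.8660 sinα=0.5000 | (2,5) | tMaxX 0.5543 tMaxY 0.6400 | tΔX 1.1547 tΔY 2.0000
    t=0.5543 [x] (3,5)
    t=0.6400 [y] (3,6) — stop
  → r_4 = 0.6400
beam 5: φ=90°, α=75°
  cosα=0.2588 sinα=0.9659 | (2,5) | tMaxX 1.8546 tMaxY 0.3313 | tΔX 3.8637 tΔY 1.0353
    t=0.3313 [y] (2,6) — stop
  → r_5 = 0.3313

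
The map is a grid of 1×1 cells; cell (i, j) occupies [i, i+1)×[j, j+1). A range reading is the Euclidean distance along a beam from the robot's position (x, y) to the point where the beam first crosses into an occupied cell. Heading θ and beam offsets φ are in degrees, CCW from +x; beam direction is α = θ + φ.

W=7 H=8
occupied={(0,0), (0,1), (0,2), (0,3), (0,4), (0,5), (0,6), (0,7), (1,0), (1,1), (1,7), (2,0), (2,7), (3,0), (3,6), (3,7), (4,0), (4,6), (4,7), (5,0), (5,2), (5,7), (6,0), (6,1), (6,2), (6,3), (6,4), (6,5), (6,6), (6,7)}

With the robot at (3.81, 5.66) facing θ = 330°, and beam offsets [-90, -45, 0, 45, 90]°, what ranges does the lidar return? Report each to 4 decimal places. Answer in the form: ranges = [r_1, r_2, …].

ranges = [4.2262, 4.8244, 2.5288, 2.2673, 0.3926]

beam 1: φ=-90°, α=240°
  direction (-0.5000, -0.8660); cell (3,5); t to first gridline: x 1.6200, y 0.7621 (then +2.0000 / +1.1547)
    (3,4) via y @ 0.7621
    (2,4) via x @ 1.6200
    (2,3) via y @ 1.9168
    (2,2) via y @ 3.0715
    (1,2) via x @ 3.6200
    (1,1) via y @ 4.2262  # hit
  → r_1 = 4.2262
beam 2: φ=-45°, α=285°
  direction (0.2588, -0.9659); cell (3,5); t to first gridline: x 0.7341, y 0.6833 (then +3.8637 / +1.0353)
    (3,4) via y @ 0.6833
    (4,4) via x @ 0.7341
    (4,3) via y @ 1.7186
    (4,2) via y @ 2.7538
    (4,1) via y @ 3.7891
    (5,1) via x @ 4.5978
    (5,0) via y @ 4.8244  # hit
  → r_2 = 4.8244
beam 3: φ=0°, α=330°
  direction (0.8660, -0.5000); cell (3,5); t to first gridline: x 0.2194, y 1.3200 (then +1.1547 / +2.0000)
    (4,5) via x @ 0.2194
    (4,4) via y @ 1.3200
    (5,4) via x @ 1.3741
    (6,4) via x @ 2.5288  # hit
  → r_3 = 2.5288
beam 4: φ=45°, α=15°
  direction (0.9659, 0.2588); cell (3,5); t to first gridline: x 0.1967, y 1.3137 (then +1.0353 / +3.8637)
    (4,5) via x @ 0.1967
    (5,5) via x @ 1.2320
    (5,6) via y @ 1.3137
    (6,6) via x @ 2.2673  # hit
  → r_4 = 2.2673
beam 5: φ=90°, α=60°
  direction (0.5000, 0.8660); cell (3,5); t to first gridline: x 0.3800, y 0.3926 (then +2.0000 / +1.1547)
    (4,5) via x @ 0.3800
    (4,6) via y @ 0.3926  # hit
  → r_5 = 0.3926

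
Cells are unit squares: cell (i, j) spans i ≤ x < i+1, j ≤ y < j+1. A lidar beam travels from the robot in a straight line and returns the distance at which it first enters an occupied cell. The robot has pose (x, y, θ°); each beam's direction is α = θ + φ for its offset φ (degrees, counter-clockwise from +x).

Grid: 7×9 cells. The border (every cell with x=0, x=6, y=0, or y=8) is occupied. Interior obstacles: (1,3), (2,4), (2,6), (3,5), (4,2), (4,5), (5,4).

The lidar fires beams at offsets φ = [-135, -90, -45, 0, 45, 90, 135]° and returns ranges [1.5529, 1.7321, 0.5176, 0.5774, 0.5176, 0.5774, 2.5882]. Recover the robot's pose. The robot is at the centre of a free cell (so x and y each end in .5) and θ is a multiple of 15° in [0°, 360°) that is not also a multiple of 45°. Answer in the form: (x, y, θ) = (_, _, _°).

The pose lattice has 28·16 = 448 candidates. Test each by forward raycasting.
  (1.5, 2.5, 330°): beam 1 = 0.5176 ≠ 1.5529 ✗
  (3.5, 4.5, 165°): beam 1 = 1.0000 ≠ 1.5529 ✗
  (1.5, 6.5, 210°): beam 2 = 1.0000 ≠ 1.7321 ✗
  …
  (3.5, 6.5, 210°): r_1=1.5529, r_2=1.7321, r_3=0.5176, r_4=0.5774, r_5=0.5176, r_6=0.5774, r_7=2.5882 — all match ✓
Unique over the lattice → pose = (3.5, 6.5, 210°).

(x, y, θ) = (3.5, 6.5, 210°)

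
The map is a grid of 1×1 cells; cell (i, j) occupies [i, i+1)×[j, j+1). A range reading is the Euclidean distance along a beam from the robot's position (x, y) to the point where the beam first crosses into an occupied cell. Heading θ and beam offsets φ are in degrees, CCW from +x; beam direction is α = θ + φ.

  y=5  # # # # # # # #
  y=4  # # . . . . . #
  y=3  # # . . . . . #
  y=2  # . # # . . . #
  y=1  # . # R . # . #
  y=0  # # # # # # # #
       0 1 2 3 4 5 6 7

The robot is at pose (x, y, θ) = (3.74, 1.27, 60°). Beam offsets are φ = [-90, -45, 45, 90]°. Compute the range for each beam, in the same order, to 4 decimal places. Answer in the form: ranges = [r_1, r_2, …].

ranges = [0.5400, 1.3044, 0.7558, 0.8545]

beam 1: φ=-90°, α=330°
  dir = (cos 330°, sin 330°) = (0.8660, -0.5000); from cell (3,1)
  next x-line at t=0.3002, next y-line at t=0.5400; Δt_x=1.1547, Δt_y=2.0000
    x: enter (4,1) at t=0.3002
    y: enter (4,0) at t=0.5400 ← occupied
  → r_1 = 0.5400
beam 2: φ=-45°, α=15°
  dir = (cos 15°, sin 15°) = (0.9659, 0.2588); from cell (3,1)
  next x-line at t=0.2692, next y-line at t=2.8205; Δt_x=1.0353, Δt_y=3.8637
    x: enter (4,1) at t=0.2692
    x: enter (5,1) at t=1.3044 ← occupied
  → r_2 = 1.3044
beam 3: φ=45°, α=105°
  dir = (cos 105°, sin 105°) = (-0.2588, 0.9659); from cell (3,1)
  next x-line at t=2.8591, next y-line at t=0.7558; Δt_x=3.8637, Δt_y=1.0353
    y: enter (3,2) at t=0.7558 ← occupied
  → r_3 = 0.7558
beam 4: φ=90°, α=150°
  dir = (cos 150°, sin 150°) = (-0.8660, 0.5000); from cell (3,1)
  next x-line at t=0.8545, next y-line at t=1.4600; Δt_x=1.1547, Δt_y=2.0000
    x: enter (2,1) at t=0.8545 ← occupied
  → r_4 = 0.8545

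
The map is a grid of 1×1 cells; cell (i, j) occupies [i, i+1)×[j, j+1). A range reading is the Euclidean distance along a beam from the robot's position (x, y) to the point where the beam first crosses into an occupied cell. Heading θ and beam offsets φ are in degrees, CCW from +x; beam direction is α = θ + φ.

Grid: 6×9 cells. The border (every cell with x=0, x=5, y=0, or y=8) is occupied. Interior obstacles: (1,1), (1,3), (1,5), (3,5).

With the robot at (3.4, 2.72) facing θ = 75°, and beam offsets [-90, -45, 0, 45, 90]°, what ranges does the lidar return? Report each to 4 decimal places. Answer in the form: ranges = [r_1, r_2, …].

beam 1: φ=-90°, α=345°
  cosα=0.9659 sinα=-0.2588 | (3,2) | tMaxX 0.6212 tMaxY 2.7819 | tΔX 1.0353 tΔY 3.8637
    t=0.6212 [x] (4,2)
    t=1.6564 [x] (5,2) — stop
  → r_1 = 1.6564
beam 2: φ=-45°, α=30°
  cosα=0.8660 sinα=0.5000 | (3,2) | tMaxX 0.6928 tMaxY 0.5600 | tΔX 1.1547 tΔY 2.0000
    t=0.5600 [y] (3,3)
    t=0.6928 [x] (4,3)
    t=1.8475 [x] (5,3) — stop
  → r_2 = 1.8475
beam 3: φ=0°, α=75°
  cosα=0.2588 sinα=0.9659 | (3,2) | tMaxX 2.3182 tMaxY 0.2899 | tΔX 3.8637 tΔY 1.0353
    t=0.2899 [y] (3,3)
    t=1.3252 [y] (3,4)
    t=2.3182 [x] (4,4)
    t=2.3604 [y] (4,5)
    t=3.3957 [y] (4,6)
    t=4.4310 [y] (4,7)
    t=5.4663 [y] (4,8) — stop
  → r_3 = 5.4663
beam 4: φ=45°, α=120°
  cosα=-0.5000 sinα=0.8660 | (3,2) | tMaxX 0.8000 tMaxY 0.3233 | tΔX 2.0000 tΔY 1.1547
    t=0.3233 [y] (3,3)
    t=0.8000 [x] (2,3)
    t=1.4780 [y] (2,4)
    t=2.6327 [y] (2,5)
    t=2.8000 [x] (1,5) — stop
  → r_4 = 2.8000
beam 5: φ=90°, α=165°
  cosα=-0.9659 sinα=0.2588 | (3,2) | tMaxX 0.4141 tMaxY 1.0818 | tΔX 1.0353 tΔY 3.8637
    t=0.4141 [x] (2,2)
    t=1.0818 [y] (2,3)
    t=1.4494 [x] (1,3) — stop
  → r_5 = 1.4494

ranges = [1.6564, 1.8475, 5.4663, 2.8000, 1.4494]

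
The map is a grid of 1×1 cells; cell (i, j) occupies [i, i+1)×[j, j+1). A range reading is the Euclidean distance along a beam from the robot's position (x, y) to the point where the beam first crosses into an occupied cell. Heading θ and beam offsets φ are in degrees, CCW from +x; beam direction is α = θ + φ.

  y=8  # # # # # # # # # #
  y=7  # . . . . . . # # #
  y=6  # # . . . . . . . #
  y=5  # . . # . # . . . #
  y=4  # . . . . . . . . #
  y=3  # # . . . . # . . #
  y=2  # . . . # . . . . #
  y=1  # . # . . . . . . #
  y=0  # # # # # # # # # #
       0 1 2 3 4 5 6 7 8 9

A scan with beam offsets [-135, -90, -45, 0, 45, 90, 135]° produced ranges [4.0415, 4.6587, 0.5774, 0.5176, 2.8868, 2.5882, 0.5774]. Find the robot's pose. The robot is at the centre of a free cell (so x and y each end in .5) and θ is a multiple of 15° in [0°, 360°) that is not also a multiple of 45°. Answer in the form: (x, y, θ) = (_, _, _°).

(x, y, θ) = (4.5, 5.5, 15°)

Candidates: 47 free-cell centres × 16 headings = 752 poses. Raycast each; keep the one whose scan matches to 4 dp.
  (4.5, 4.5, 150°): beam 1 = 4.6587 ≠ 4.0415 ✗
  (3.5, 4.5, 300°): beam 1 = 2.5882 ≠ 4.0415 ✗
  (3.5, 7.5, 105°): beam 1 = 6.3509 ≠ 4.0415 ✗
  (2.5, 5.5, 60°): beam 1 = 4.6587 ≠ 4.0415 ✗
  …
  (4.5, 5.5, 15°): r_1=4.0415, r_2=4.6587, r_3=0.5774, r_4=0.5176, r_5=2.8868, r_6=2.5882, r_7=0.5774 — all match ✓
Unique over the lattice → pose = (4.5, 5.5, 15°).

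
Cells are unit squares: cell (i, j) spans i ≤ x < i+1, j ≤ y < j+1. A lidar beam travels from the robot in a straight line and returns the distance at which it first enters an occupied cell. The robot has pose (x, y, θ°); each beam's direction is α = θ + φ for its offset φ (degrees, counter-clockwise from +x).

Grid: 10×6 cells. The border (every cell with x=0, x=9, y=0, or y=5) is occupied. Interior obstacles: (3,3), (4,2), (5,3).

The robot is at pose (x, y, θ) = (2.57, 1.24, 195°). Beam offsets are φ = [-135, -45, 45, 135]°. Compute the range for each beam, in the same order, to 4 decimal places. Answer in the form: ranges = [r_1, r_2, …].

beam 1: φ=-135°, α=60°
  dir = (cos 60°, sin 60°) = (0.5000, 0.8660); from cell (2,1)
  next x-line at t=0.8600, next y-line at t=0.8776; Δt_x=2.0000, Δt_y=1.1547
    x: enter (3,1) at t=0.8600
    y: enter (3,2) at t=0.8776
    y: enter (3,3) at t=2.0323 ← occupied
  → r_1 = 2.0323
beam 2: φ=-45°, α=150°
  dir = (cos 150°, sin 150°) = (-0.8660, 0.5000); from cell (2,1)
  next x-line at t=0.6582, next y-line at t=1.5200; Δt_x=1.1547, Δt_y=2.0000
    x: enter (1,1) at t=0.6582
    y: enter (1,2) at t=1.5200
    x: enter (0,2) at t=1.8129 ← occupied
  → r_2 = 1.8129
beam 3: φ=45°, α=240°
  dir = (cos 240°, sin 240°) = (-0.5000, -0.8660); from cell (2,1)
  next x-line at t=1.1400, next y-line at t=0.2771; Δt_x=2.0000, Δt_y=1.1547
    y: enter (2,0) at t=0.2771 ← occupied
  → r_3 = 0.2771
beam 4: φ=135°, α=330°
  dir = (cos 330°, sin 330°) = (0.8660, -0.5000); from cell (2,1)
  next x-line at t=0.4965, next y-line at t=0.4800; Δt_x=1.1547, Δt_y=2.0000
    y: enter (2,0) at t=0.4800 ← occupied
  → r_4 = 0.4800

ranges = [2.0323, 1.8129, 0.2771, 0.4800]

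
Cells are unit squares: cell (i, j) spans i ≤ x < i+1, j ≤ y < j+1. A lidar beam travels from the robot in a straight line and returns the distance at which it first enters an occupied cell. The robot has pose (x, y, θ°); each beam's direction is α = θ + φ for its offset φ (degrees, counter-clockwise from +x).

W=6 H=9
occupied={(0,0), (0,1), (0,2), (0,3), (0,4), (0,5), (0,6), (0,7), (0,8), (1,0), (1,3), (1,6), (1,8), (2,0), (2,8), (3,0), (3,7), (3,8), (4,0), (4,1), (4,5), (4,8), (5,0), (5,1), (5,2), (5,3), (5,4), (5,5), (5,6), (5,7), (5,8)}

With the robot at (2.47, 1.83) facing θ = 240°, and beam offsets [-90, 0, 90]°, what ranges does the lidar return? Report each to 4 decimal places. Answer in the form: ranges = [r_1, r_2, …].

beam 1: φ=-90°, α=150°
  direction (-0.8660, 0.5000); cell (2,1); t to first gridline: x 0.5427, y 0.3400 (then +1.1547 / +2.0000)
    (2,2) via y @ 0.3400
    (1,2) via x @ 0.5427
    (0,2) via x @ 1.6974  # hit
  → r_1 = 1.6974
beam 2: φ=0°, α=240°
  direction (-0.5000, -0.8660); cell (2,1); t to first gridline: x 0.9400, y 0.9584 (then +2.0000 / +1.1547)
    (1,1) via x @ 0.9400
    (1,0) via y @ 0.9584  # hit
  → r_2 = 0.9584
beam 3: φ=90°, α=330°
  direction (0.8660, -0.5000); cell (2,1); t to first gridline: x 0.6120, y 1.6600 (then +1.1547 / +2.0000)
    (3,1) via x @ 0.6120
    (3,0) via y @ 1.6600  # hit
  → r_3 = 1.6600

ranges = [1.6974, 0.9584, 1.6600]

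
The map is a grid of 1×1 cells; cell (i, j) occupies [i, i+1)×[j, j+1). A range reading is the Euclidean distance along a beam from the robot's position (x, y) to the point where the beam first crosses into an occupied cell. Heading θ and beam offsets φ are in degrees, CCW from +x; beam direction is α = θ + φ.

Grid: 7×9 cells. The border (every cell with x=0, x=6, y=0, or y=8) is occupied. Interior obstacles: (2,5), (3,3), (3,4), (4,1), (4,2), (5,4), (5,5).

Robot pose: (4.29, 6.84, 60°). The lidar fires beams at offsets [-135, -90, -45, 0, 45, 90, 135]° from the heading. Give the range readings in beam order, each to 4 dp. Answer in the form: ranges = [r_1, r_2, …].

beam 1: φ=-135°, α=285°
  d=(0.2588,-0.9659)  start (4,6)  tX=2.7432 tY=0.8696  stride 1/|dx|=3.8637 1/|dy|=1.0353
    cross y-line → (4,5), t=0.8696
    cross y-line → (4,4), t=1.9049
    cross x-line → (5,4), t=2.7432 (wall)
  → r_1 = 2.7432
beam 2: φ=-90°, α=330°
  d=(0.8660,-0.5000)  start (4,6)  tX=0.8198 tY=1.6800  stride 1/|dx|=1.1547 1/|dy|=2.0000
    cross x-line → (5,6), t=0.8198
    cross y-line → (5,5), t=1.6800 (wall)
  → r_2 = 1.6800
beam 3: φ=-45°, α=15°
  d=(0.9659,0.2588)  start (4,6)  tX=0.7350 tY=0.6182  stride 1/|dx|=1.0353 1/|dy|=3.8637
    cross y-line → (4,7), t=0.6182
    cross x-line → (5,7), t=0.7350
    cross x-line → (6,7), t=1.7703 (wall)
  → r_3 = 1.7703
beam 4: φ=0°, α=60°
  d=(0.5000,0.8660)  start (4,6)  tX=1.4200 tY=0.1848  stride 1/|dx|=2.0000 1/|dy|=1.1547
    cross y-line → (4,7), t=0.1848
    cross y-line → (4,8), t=1.3395 (wall)
  → r_4 = 1.3395
beam 5: φ=45°, α=105°
  d=(-0.2588,0.9659)  start (4,6)  tX=1.1205 tY=0.1656  stride 1/|dx|=3.8637 1/|dy|=1.0353
    cross y-line → (4,7), t=0.1656
    cross x-line → (3,7), t=1.1205
    cross y-line → (3,8), t=1.2009 (wall)
  → r_5 = 1.2009
beam 6: φ=90°, α=150°
  d=(-0.8660,0.5000)  start (4,6)  tX=0.3349 tY=0.3200  stride 1/|dx|=1.1547 1/|dy|=2.0000
    cross y-line → (4,7), t=0.3200
    cross x-line → (3,7), t=0.3349
    cross x-line → (2,7), t=1.4896
    cross y-line → (2,8), t=2.3200 (wall)
  → r_6 = 2.3200
beam 7: φ=135°, α=195°
  d=(-0.9659,-0.2588)  start (4,6)  tX=0.3002 tY=3.2455  stride 1/|dx|=1.0353 1/|dy|=3.8637
    cross x-line → (3,6), t=0.3002
    cross x-line → (2,6), t=1.3355
    cross x-line → (1,6), t=2.3708
    cross y-line → (1,5), t=3.2455
    cross x-line → (0,5), t=3.4061 (wall)
  → r_7 = 3.4061

ranges = [2.7432, 1.6800, 1.7703, 1.3395, 1.2009, 2.3200, 3.4061]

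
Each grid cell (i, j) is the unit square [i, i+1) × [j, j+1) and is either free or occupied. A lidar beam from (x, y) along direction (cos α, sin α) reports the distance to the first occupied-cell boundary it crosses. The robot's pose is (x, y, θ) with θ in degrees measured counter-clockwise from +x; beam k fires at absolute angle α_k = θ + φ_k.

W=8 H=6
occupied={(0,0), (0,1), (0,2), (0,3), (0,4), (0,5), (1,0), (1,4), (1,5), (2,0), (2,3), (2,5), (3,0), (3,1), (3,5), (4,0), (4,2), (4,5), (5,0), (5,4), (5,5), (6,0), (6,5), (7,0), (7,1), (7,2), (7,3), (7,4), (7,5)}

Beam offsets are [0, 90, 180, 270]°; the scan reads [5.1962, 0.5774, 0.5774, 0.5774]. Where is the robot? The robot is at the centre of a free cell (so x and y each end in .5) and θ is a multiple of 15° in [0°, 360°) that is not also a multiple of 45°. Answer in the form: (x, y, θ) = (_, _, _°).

Enumerate (i+0.5, j+0.5, θ) over the 19 free cells and 16 admissible headings. For each, cast all 4 beams and compare to the given ranges.
  (4.5, 1.5, 345°): beam 1 = 1.9319 ≠ 5.1962 ✗
  (5.5, 2.5, 195°): beam 1 = 0.5176 ≠ 5.1962 ✗
  (5.5, 1.5, 210°): beam 1 = 1.0000 ≠ 5.1962 ✗
  …
  (2.5, 4.5, 330°): r_1=5.1962, r_2=0.5774, r_3=0.5774, r_4=0.5774 — all match ✓
Unique over the lattice → pose = (2.5, 4.5, 330°).

(x, y, θ) = (2.5, 4.5, 330°)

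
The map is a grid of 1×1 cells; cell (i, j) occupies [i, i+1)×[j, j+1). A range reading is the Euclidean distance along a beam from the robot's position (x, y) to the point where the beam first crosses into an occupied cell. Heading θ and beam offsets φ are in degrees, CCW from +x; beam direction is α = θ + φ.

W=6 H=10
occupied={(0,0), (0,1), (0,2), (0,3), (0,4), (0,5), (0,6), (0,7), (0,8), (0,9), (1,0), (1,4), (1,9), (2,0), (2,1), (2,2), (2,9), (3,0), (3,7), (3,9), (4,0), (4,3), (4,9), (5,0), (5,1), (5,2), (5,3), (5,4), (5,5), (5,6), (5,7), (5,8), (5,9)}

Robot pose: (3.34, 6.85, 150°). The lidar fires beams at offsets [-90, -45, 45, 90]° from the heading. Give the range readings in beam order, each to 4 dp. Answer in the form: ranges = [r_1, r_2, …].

beam 1: φ=-90°, α=60°
  cosα=0.5000 sinα=0.8660 | (3,6) | tMaxX 1.3200 tMaxY 0.1732 | tΔX 2.0000 tΔY 1.1547
    t=0.1732 [y] (3,7) — stop
  → r_1 = 0.1732
beam 2: φ=-45°, α=105°
  cosα=-0.2588 sinα=0.9659 | (3,6) | tMaxX 1.3137 tMaxY 0.1553 | tΔX 3.8637 tΔY 1.0353
    t=0.1553 [y] (3,7) — stop
  → r_2 = 0.1553
beam 3: φ=45°, α=195°
  cosα=-0.9659 sinα=-0.2588 | (3,6) | tMaxX 0.3520 tMaxY 3.2841 | tΔX 1.0353 tΔY 3.8637
    t=0.3520 [x] (2,6)
    t=1.3873 [x] (1,6)
    t=2.4225 [x] (0,6) — stop
  → r_3 = 2.4225
beam 4: φ=90°, α=240°
  cosα=-0.5000 sinα=-0.8660 | (3,6) | tMaxX 0.6800 tMaxY 0.9815 | tΔX 2.0000 tΔY 1.1547
    t=0.6800 [x] (2,6)
    t=0.9815 [y] (2,5)
    t=2.1362 [y] (2,4)
    t=2.6800 [x] (1,4) — stop
  → r_4 = 2.6800

ranges = [0.1732, 0.1553, 2.4225, 2.6800]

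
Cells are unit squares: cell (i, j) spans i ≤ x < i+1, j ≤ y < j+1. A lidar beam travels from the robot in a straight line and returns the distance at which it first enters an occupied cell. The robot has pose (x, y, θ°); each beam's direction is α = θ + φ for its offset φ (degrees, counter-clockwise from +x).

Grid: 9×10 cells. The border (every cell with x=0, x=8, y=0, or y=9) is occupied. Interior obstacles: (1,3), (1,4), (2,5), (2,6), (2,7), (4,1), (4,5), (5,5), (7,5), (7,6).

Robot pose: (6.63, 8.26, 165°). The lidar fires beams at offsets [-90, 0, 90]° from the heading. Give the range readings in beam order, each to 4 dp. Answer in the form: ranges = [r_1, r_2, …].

beam 1: φ=-90°, α=75°
  cosα=0.2588 sinα=0.9659 | (6,8) | tMaxX 1.4296 tMaxY 0.7661 | tΔX 3.8637 tΔY 1.0353
    t=0.7661 [y] (6,9) — stop
  → r_1 = 0.7661
beam 2: φ=0°, α=165°
  cosα=-0.9659 sinα=0.2588 | (6,8) | tMaxX 0.6522 tMaxY 2.8591 | tΔX 1.0353 tΔY 3.8637
    t=0.6522 [x] (5,8)
    t=1.6875 [x] (4,8)
    t=2.7228 [x] (3,8)
    t=2.8591 [y] (3,9) — stop
  → r_2 = 2.8591
beam 3: φ=90°, α=255°
  cosα=-0.2588 sinα=-0.9659 | (6,8) | tMaxX 2.4341 tMaxY 0.2692 | tΔX 3.8637 tΔY 1.0353
    t=0.2692 [y] (6,7)
    t=1.3044 [y] (6,6)
    t=2.3397 [y] (6,5)
    t=2.4341 [x] (5,5) — stop
  → r_3 = 2.4341

ranges = [0.7661, 2.8591, 2.4341]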